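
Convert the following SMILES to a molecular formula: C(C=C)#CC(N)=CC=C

C8H9N

Heavy atoms from the SMILES: 8 C, 1 N.
Implicit hydrogens by atom environment:
  3 × C: 1 H each → 3
  3 × C: no H
  2 × C: 2 H each → 4
  1 × N: 2 H
  Total hydrogens = 9.
Molecular formula: C8H9N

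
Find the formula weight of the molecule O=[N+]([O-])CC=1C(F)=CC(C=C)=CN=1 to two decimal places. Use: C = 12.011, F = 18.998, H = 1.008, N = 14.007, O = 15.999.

Molecular formula: C8H7FN2O2.
M = 8×12.011 + 1×18.998 + 7×1.008 + 2×14.007 + 2×15.999 = 182.15 g/mol.

182.15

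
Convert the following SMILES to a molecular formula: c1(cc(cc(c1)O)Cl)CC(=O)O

Heavy atoms from the SMILES: 8 C, 1 Cl, 3 O.
Implicit hydrogens by atom environment:
  3 × C (aromatic): 1 H each → 3
  3 × C (aromatic): no H
  2 × O: 1 H each → 2
  1 × C: 2 H
  1 × C: no H
  1 × Cl: no H
  1 × O: no H
  Total hydrogens = 7.
Molecular formula: C8H7ClO3

C8H7ClO3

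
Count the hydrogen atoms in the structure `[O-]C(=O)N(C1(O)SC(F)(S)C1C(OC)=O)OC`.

Hydrogens are implicit in SMILES; fill each atom to its normal valence:
  4 × C: no H
  4 × O: no H
  2 × C: 3 H each → 6
  1 × C: 1 H
  1 × F: no H
  1 × N: no H
  1 × O: 1 H
  1 × O (charge -1): no H
  1 × S: 1 H
  1 × S: no H
  Total hydrogens = 9.

9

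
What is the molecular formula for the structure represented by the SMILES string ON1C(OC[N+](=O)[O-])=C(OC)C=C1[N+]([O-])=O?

Heavy atoms from the SMILES: 6 C, 3 N, 7 O.
Implicit hydrogens by atom environment:
  4 × O: no H
  3 × C (aromatic): no H
  2 × N (charge +1): no H
  2 × O (charge -1): no H
  1 × C: 3 H
  1 × C: 2 H
  1 × C (aromatic): 1 H
  1 × N (aromatic): no H
  1 × O: 1 H
  Total hydrogens = 7.
Molecular formula: C6H7N3O7

C6H7N3O7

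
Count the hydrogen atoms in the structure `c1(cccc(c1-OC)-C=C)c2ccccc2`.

Hydrogens are implicit in SMILES; fill each atom to its normal valence:
  8 × C (aromatic): 1 H each → 8
  4 × C (aromatic): no H
  1 × C: 3 H
  1 × C: 2 H
  1 × C: 1 H
  1 × O: no H
  Total hydrogens = 14.

14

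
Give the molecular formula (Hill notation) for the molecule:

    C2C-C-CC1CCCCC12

Heavy atoms from the SMILES: 10 C.
Implicit hydrogens by atom environment:
  8 × C: 2 H each → 16
  2 × C: 1 H each → 2
  Total hydrogens = 18.
Molecular formula: C10H18

C10H18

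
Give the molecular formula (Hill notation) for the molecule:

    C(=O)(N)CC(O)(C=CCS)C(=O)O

C7H11NO4S

Heavy atoms from the SMILES: 7 C, 1 N, 4 O, 1 S.
Implicit hydrogens by atom environment:
  3 × C: no H
  2 × C: 2 H each → 4
  2 × C: 1 H each → 2
  2 × O: 1 H each → 2
  2 × O: no H
  1 × N: 2 H
  1 × S: 1 H
  Total hydrogens = 11.
Molecular formula: C7H11NO4S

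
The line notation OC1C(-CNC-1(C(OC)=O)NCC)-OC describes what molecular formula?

C9H18N2O4

Heavy atoms from the SMILES: 9 C, 2 N, 4 O.
Implicit hydrogens by atom environment:
  3 × C: 3 H each → 9
  3 × O: no H
  2 × C: 2 H each → 4
  2 × C: 1 H each → 2
  2 × C: no H
  2 × N: 1 H each → 2
  1 × O: 1 H
  Total hydrogens = 18.
Molecular formula: C9H18N2O4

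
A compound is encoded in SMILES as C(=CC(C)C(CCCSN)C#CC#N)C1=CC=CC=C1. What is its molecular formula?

Heavy atoms from the SMILES: 17 C, 2 N, 1 S.
Implicit hydrogens by atom environment:
  5 × C (aromatic): 1 H each → 5
  4 × C: 1 H each → 4
  3 × C: 2 H each → 6
  3 × C: no H
  1 × C: 3 H
  1 × C (aromatic): no H
  1 × N: 2 H
  1 × N: no H
  1 × S: no H
  Total hydrogens = 20.
Molecular formula: C17H20N2S

C17H20N2S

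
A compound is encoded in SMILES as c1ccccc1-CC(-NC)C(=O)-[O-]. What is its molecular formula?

Heavy atoms from the SMILES: 10 C, 1 N, 2 O.
Implicit hydrogens by atom environment:
  5 × C (aromatic): 1 H each → 5
  1 × C: 3 H
  1 × C: 2 H
  1 × C: 1 H
  1 × C: no H
  1 × C (aromatic): no H
  1 × N: 1 H
  1 × O: no H
  1 × O (charge -1): no H
  Total hydrogens = 12.
Net charge -1.
Molecular formula: C10H12NO2-

C10H12NO2-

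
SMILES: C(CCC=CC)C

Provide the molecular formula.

C7H14

Heavy atoms from the SMILES: 7 C.
Implicit hydrogens by atom environment:
  3 × C: 2 H each → 6
  2 × C: 3 H each → 6
  2 × C: 1 H each → 2
  Total hydrogens = 14.
Molecular formula: C7H14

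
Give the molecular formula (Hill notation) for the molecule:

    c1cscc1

Heavy atoms from the SMILES: 4 C, 1 S.
Implicit hydrogens by atom environment:
  4 × C (aromatic): 1 H each → 4
  1 × S (aromatic): no H
  Total hydrogens = 4.
Molecular formula: C4H4S

C4H4S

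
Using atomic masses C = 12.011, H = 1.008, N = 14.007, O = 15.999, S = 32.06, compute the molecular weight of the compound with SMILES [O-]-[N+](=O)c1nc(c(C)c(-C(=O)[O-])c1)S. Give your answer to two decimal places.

Molecular formula: C7H5N2O4S-.
M = 7×12.011 + 5×1.008 + 2×14.007 + 4×15.999 + 1×32.06 = 213.19 g/mol.

213.19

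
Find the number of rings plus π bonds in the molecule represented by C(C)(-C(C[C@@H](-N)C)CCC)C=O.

Molecular formula from the SMILES: C10H21NO.
DoU = (2C + 2 + N − H − X)/2 = (2·10 + 2 + 1 − 21 − 0)/2 = 2/2 = 1.
(Structurally: 0 ring(s) + 1 π bond(s) = 1.)

1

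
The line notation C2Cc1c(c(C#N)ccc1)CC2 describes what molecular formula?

C11H11N

Heavy atoms from the SMILES: 11 C, 1 N.
Implicit hydrogens by atom environment:
  4 × C: 2 H each → 8
  3 × C (aromatic): 1 H each → 3
  3 × C (aromatic): no H
  1 × C: no H
  1 × N: no H
  Total hydrogens = 11.
Molecular formula: C11H11N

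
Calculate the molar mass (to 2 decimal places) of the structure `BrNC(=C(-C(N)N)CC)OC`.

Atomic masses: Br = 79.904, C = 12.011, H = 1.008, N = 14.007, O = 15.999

Molecular formula: C6H14BrN3O.
M = 1×79.904 + 6×12.011 + 14×1.008 + 3×14.007 + 1×15.999 = 224.10 g/mol.

224.10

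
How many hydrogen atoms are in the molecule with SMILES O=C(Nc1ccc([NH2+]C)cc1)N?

Hydrogens are implicit in SMILES; fill each atom to its normal valence:
  4 × C (aromatic): 1 H each → 4
  2 × C (aromatic): no H
  1 × C: 3 H
  1 × C: no H
  1 × N (charge +1): 2 H
  1 × N: 2 H
  1 × N: 1 H
  1 × O: no H
  Total hydrogens = 12.

12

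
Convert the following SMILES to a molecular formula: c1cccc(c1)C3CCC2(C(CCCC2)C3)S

Heavy atoms from the SMILES: 16 C, 1 S.
Implicit hydrogens by atom environment:
  7 × C: 2 H each → 14
  5 × C (aromatic): 1 H each → 5
  2 × C: 1 H each → 2
  1 × C: no H
  1 × C (aromatic): no H
  1 × S: 1 H
  Total hydrogens = 22.
Molecular formula: C16H22S

C16H22S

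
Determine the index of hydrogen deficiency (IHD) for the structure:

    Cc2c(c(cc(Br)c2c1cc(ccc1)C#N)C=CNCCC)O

11

Molecular formula from the SMILES: C19H19BrN2O.
DoU = (2C + 2 + N − H − X)/2 = (2·19 + 2 + 2 − 19 − 1)/2 = 22/2 = 11.
(Structurally: 2 ring(s) + 9 π bond(s) = 11.)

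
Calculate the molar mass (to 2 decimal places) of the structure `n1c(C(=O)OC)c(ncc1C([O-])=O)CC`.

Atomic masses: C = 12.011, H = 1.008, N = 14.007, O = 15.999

209.18

Molecular formula: C9H9N2O4-.
M = 9×12.011 + 9×1.008 + 2×14.007 + 4×15.999 = 209.18 g/mol.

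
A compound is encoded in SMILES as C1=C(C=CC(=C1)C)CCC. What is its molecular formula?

C10H14

Heavy atoms from the SMILES: 10 C.
Implicit hydrogens by atom environment:
  4 × C (aromatic): 1 H each → 4
  2 × C: 3 H each → 6
  2 × C: 2 H each → 4
  2 × C (aromatic): no H
  Total hydrogens = 14.
Molecular formula: C10H14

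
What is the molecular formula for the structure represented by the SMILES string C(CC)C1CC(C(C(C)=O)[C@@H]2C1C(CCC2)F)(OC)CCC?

Heavy atoms from the SMILES: 19 C, 1 F, 2 O.
Implicit hydrogens by atom environment:
  8 × C: 2 H each → 16
  5 × C: 1 H each → 5
  4 × C: 3 H each → 12
  2 × C: no H
  2 × O: no H
  1 × F: no H
  Total hydrogens = 33.
Molecular formula: C19H33FO2

C19H33FO2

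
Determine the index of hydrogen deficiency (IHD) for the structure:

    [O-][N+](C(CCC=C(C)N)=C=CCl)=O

4

Molecular formula from the SMILES: C8H11ClN2O2.
DoU = (2C + 2 + N − H − X)/2 = (2·8 + 2 + 2 − 11 − 1)/2 = 8/2 = 4.
(Structurally: 0 ring(s) + 4 π bond(s) = 4.)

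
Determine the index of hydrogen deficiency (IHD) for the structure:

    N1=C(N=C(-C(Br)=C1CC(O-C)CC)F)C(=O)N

Molecular formula from the SMILES: C10H13BrFN3O2.
DoU = (2C + 2 + N − H − X)/2 = (2·10 + 2 + 3 − 13 − 2)/2 = 10/2 = 5.
(Structurally: 1 ring(s) + 4 π bond(s) = 5.)

5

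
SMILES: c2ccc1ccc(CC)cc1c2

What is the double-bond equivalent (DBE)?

Molecular formula from the SMILES: C12H12.
DoU = (2C + 2 + N − H − X)/2 = (2·12 + 2 + 0 − 12 − 0)/2 = 14/2 = 7.
(Structurally: 2 ring(s) + 5 π bond(s) = 7.)

7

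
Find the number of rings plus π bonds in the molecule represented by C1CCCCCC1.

1

Molecular formula from the SMILES: C7H14.
DoU = (2C + 2 + N − H − X)/2 = (2·7 + 2 + 0 − 14 − 0)/2 = 2/2 = 1.
(Structurally: 1 ring(s) + 0 π bond(s) = 1.)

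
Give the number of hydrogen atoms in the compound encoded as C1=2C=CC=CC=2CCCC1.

12

Hydrogens are implicit in SMILES; fill each atom to its normal valence:
  4 × C: 2 H each → 8
  4 × C (aromatic): 1 H each → 4
  2 × C (aromatic): no H
  Total hydrogens = 12.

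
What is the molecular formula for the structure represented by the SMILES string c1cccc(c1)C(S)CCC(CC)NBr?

Heavy atoms from the SMILES: 1 Br, 12 C, 1 N, 1 S.
Implicit hydrogens by atom environment:
  5 × C (aromatic): 1 H each → 5
  3 × C: 2 H each → 6
  2 × C: 1 H each → 2
  1 × Br: no H
  1 × C: 3 H
  1 × C (aromatic): no H
  1 × N: 1 H
  1 × S: 1 H
  Total hydrogens = 18.
Molecular formula: C12H18BrNS

C12H18BrNS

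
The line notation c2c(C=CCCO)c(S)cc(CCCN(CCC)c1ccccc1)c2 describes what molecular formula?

Heavy atoms from the SMILES: 22 C, 1 N, 1 O, 1 S.
Implicit hydrogens by atom environment:
  8 × C (aromatic): 1 H each → 8
  7 × C: 2 H each → 14
  4 × C (aromatic): no H
  2 × C: 1 H each → 2
  1 × C: 3 H
  1 × N: no H
  1 × O: 1 H
  1 × S: 1 H
  Total hydrogens = 29.
Molecular formula: C22H29NOS

C22H29NOS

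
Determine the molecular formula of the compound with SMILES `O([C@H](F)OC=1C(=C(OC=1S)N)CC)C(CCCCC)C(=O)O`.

C14H22FNO5S

Heavy atoms from the SMILES: 14 C, 1 F, 1 N, 5 O, 1 S.
Implicit hydrogens by atom environment:
  5 × C: 2 H each → 10
  4 × C (aromatic): no H
  3 × O: no H
  2 × C: 3 H each → 6
  2 × C: 1 H each → 2
  1 × C: no H
  1 × F: no H
  1 × N: 2 H
  1 × O: 1 H
  1 × O (aromatic): no H
  1 × S: 1 H
  Total hydrogens = 22.
Molecular formula: C14H22FNO5S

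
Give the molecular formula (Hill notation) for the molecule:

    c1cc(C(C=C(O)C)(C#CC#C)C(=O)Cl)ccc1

C15H11ClO2

Heavy atoms from the SMILES: 15 C, 1 Cl, 2 O.
Implicit hydrogens by atom environment:
  6 × C: no H
  5 × C (aromatic): 1 H each → 5
  2 × C: 1 H each → 2
  1 × C: 3 H
  1 × C (aromatic): no H
  1 × Cl: no H
  1 × O: 1 H
  1 × O: no H
  Total hydrogens = 11.
Molecular formula: C15H11ClO2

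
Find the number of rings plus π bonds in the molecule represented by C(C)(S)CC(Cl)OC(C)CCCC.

0

Molecular formula from the SMILES: C10H21ClOS.
DoU = (2C + 2 + N − H − X)/2 = (2·10 + 2 + 0 − 21 − 1)/2 = 0/2 = 0.
(Structurally: 0 ring(s) + 0 π bond(s) = 0.)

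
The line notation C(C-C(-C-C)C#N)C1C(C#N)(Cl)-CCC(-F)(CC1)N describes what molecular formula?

Heavy atoms from the SMILES: 14 C, 1 Cl, 1 F, 3 N.
Implicit hydrogens by atom environment:
  7 × C: 2 H each → 14
  4 × C: no H
  2 × C: 1 H each → 2
  2 × N: no H
  1 × C: 3 H
  1 × Cl: no H
  1 × F: no H
  1 × N: 2 H
  Total hydrogens = 21.
Molecular formula: C14H21ClFN3

C14H21ClFN3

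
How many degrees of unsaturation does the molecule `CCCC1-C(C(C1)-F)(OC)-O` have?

Molecular formula from the SMILES: C8H15FO2.
DoU = (2C + 2 + N − H − X)/2 = (2·8 + 2 + 0 − 15 − 1)/2 = 2/2 = 1.
(Structurally: 1 ring(s) + 0 π bond(s) = 1.)

1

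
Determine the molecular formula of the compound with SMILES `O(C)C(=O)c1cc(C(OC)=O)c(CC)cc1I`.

C12H13IO4

Heavy atoms from the SMILES: 12 C, 1 I, 4 O.
Implicit hydrogens by atom environment:
  4 × C (aromatic): no H
  4 × O: no H
  3 × C: 3 H each → 9
  2 × C (aromatic): 1 H each → 2
  2 × C: no H
  1 × C: 2 H
  1 × I: no H
  Total hydrogens = 13.
Molecular formula: C12H13IO4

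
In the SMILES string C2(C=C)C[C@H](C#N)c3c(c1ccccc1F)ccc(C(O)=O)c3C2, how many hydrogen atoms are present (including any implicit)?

16

Hydrogens are implicit in SMILES; fill each atom to its normal valence:
  6 × C (aromatic): 1 H each → 6
  6 × C (aromatic): no H
  3 × C: 2 H each → 6
  3 × C: 1 H each → 3
  2 × C: no H
  1 × F: no H
  1 × N: no H
  1 × O: 1 H
  1 × O: no H
  Total hydrogens = 16.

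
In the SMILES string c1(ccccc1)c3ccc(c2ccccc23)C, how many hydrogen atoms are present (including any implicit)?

Hydrogens are implicit in SMILES; fill each atom to its normal valence:
  11 × C (aromatic): 1 H each → 11
  5 × C (aromatic): no H
  1 × C: 3 H
  Total hydrogens = 14.

14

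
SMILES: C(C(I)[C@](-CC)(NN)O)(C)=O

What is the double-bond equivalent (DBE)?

1

Molecular formula from the SMILES: C6H13IN2O2.
DoU = (2C + 2 + N − H − X)/2 = (2·6 + 2 + 2 − 13 − 1)/2 = 2/2 = 1.
(Structurally: 0 ring(s) + 1 π bond(s) = 1.)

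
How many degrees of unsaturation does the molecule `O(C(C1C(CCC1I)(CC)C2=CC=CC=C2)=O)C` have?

6

Molecular formula from the SMILES: C15H19IO2.
DoU = (2C + 2 + N − H − X)/2 = (2·15 + 2 + 0 − 19 − 1)/2 = 12/2 = 6.
(Structurally: 2 ring(s) + 4 π bond(s) = 6.)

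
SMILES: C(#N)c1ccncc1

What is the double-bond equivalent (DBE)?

6

Molecular formula from the SMILES: C6H4N2.
DoU = (2C + 2 + N − H − X)/2 = (2·6 + 2 + 2 − 4 − 0)/2 = 12/2 = 6.
(Structurally: 1 ring(s) + 5 π bond(s) = 6.)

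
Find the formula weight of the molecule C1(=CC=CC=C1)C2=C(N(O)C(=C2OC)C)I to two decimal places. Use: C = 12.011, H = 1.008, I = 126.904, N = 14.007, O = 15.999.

Molecular formula: C12H12INO2.
M = 12×12.011 + 12×1.008 + 1×126.904 + 1×14.007 + 2×15.999 = 329.14 g/mol.

329.14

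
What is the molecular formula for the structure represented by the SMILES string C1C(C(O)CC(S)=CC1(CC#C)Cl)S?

C10H13ClOS2

Heavy atoms from the SMILES: 10 C, 1 Cl, 1 O, 2 S.
Implicit hydrogens by atom environment:
  4 × C: 1 H each → 4
  3 × C: 2 H each → 6
  3 × C: no H
  2 × S: 1 H each → 2
  1 × Cl: no H
  1 × O: 1 H
  Total hydrogens = 13.
Molecular formula: C10H13ClOS2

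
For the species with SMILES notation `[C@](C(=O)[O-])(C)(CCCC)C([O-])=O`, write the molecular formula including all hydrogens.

Heavy atoms from the SMILES: 8 C, 4 O.
Implicit hydrogens by atom environment:
  3 × C: 2 H each → 6
  3 × C: no H
  2 × C: 3 H each → 6
  2 × O: no H
  2 × O (charge -1): no H
  Total hydrogens = 12.
Net charge -2.
Molecular formula: [C8H12O4]2-

[C8H12O4]2-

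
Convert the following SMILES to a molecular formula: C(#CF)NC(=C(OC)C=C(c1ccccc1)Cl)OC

C14H13ClFNO2

Heavy atoms from the SMILES: 14 C, 1 Cl, 1 F, 1 N, 2 O.
Implicit hydrogens by atom environment:
  5 × C (aromatic): 1 H each → 5
  5 × C: no H
  2 × C: 3 H each → 6
  2 × O: no H
  1 × C: 1 H
  1 × C (aromatic): no H
  1 × Cl: no H
  1 × F: no H
  1 × N: 1 H
  Total hydrogens = 13.
Molecular formula: C14H13ClFNO2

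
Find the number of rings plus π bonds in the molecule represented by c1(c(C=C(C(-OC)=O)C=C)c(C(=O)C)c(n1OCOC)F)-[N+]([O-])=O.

Molecular formula from the SMILES: C14H15FN2O7.
DoU = (2C + 2 + N − H − X)/2 = (2·14 + 2 + 2 − 15 − 1)/2 = 16/2 = 8.
(Structurally: 1 ring(s) + 7 π bond(s) = 8.)

8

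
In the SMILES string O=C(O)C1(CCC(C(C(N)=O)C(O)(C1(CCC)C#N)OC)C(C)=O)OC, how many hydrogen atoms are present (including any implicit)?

26

Hydrogens are implicit in SMILES; fill each atom to its normal valence:
  7 × C: no H
  5 × O: no H
  4 × C: 3 H each → 12
  4 × C: 2 H each → 8
  2 × C: 1 H each → 2
  2 × O: 1 H each → 2
  1 × N: 2 H
  1 × N: no H
  Total hydrogens = 26.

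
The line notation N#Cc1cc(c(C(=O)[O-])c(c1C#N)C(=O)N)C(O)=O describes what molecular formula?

C11H4N3O5-

Heavy atoms from the SMILES: 11 C, 3 N, 5 O.
Implicit hydrogens by atom environment:
  5 × C (aromatic): no H
  5 × C: no H
  3 × O: no H
  2 × N: no H
  1 × C (aromatic): 1 H
  1 × N: 2 H
  1 × O: 1 H
  1 × O (charge -1): no H
  Total hydrogens = 4.
Net charge -1.
Molecular formula: C11H4N3O5-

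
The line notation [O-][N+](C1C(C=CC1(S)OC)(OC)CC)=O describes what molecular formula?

Heavy atoms from the SMILES: 9 C, 1 N, 4 O, 1 S.
Implicit hydrogens by atom environment:
  3 × C: 3 H each → 9
  3 × C: 1 H each → 3
  3 × O: no H
  2 × C: no H
  1 × C: 2 H
  1 × N (charge +1): no H
  1 × O (charge -1): no H
  1 × S: 1 H
  Total hydrogens = 15.
Molecular formula: C9H15NO4S

C9H15NO4S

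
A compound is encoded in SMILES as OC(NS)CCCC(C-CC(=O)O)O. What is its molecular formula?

C8H17NO4S

Heavy atoms from the SMILES: 8 C, 1 N, 4 O, 1 S.
Implicit hydrogens by atom environment:
  5 × C: 2 H each → 10
  3 × O: 1 H each → 3
  2 × C: 1 H each → 2
  1 × C: no H
  1 × N: 1 H
  1 × O: no H
  1 × S: 1 H
  Total hydrogens = 17.
Molecular formula: C8H17NO4S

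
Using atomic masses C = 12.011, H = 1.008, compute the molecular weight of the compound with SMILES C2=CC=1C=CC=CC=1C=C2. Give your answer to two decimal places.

Molecular formula: C10H8.
M = 10×12.011 + 8×1.008 = 128.17 g/mol.

128.17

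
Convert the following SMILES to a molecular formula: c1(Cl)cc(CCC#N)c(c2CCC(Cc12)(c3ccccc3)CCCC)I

C23H25ClIN

Heavy atoms from the SMILES: 23 C, 1 Cl, 1 I, 1 N.
Implicit hydrogens by atom environment:
  8 × C: 2 H each → 16
  6 × C (aromatic): 1 H each → 6
  6 × C (aromatic): no H
  2 × C: no H
  1 × C: 3 H
  1 × Cl: no H
  1 × I: no H
  1 × N: no H
  Total hydrogens = 25.
Molecular formula: C23H25ClIN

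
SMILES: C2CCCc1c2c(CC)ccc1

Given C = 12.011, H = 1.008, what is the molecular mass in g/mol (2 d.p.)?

160.26

Molecular formula: C12H16.
M = 12×12.011 + 16×1.008 = 160.26 g/mol.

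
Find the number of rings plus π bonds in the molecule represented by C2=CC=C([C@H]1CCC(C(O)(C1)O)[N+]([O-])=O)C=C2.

Molecular formula from the SMILES: C12H15NO4.
DoU = (2C + 2 + N − H − X)/2 = (2·12 + 2 + 1 − 15 − 0)/2 = 12/2 = 6.
(Structurally: 2 ring(s) + 4 π bond(s) = 6.)

6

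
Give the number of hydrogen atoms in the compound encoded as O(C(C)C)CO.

Hydrogens are implicit in SMILES; fill each atom to its normal valence:
  2 × C: 3 H each → 6
  1 × C: 2 H
  1 × C: 1 H
  1 × O: 1 H
  1 × O: no H
  Total hydrogens = 10.

10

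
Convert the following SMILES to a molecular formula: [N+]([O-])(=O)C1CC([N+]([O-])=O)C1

Heavy atoms from the SMILES: 4 C, 2 N, 4 O.
Implicit hydrogens by atom environment:
  2 × C: 2 H each → 4
  2 × C: 1 H each → 2
  2 × N (charge +1): no H
  2 × O: no H
  2 × O (charge -1): no H
  Total hydrogens = 6.
Molecular formula: C4H6N2O4

C4H6N2O4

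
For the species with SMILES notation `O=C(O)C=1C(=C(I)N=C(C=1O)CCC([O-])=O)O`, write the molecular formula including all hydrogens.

C9H7INO6-

Heavy atoms from the SMILES: 9 C, 1 I, 1 N, 6 O.
Implicit hydrogens by atom environment:
  5 × C (aromatic): no H
  3 × O: 1 H each → 3
  2 × C: 2 H each → 4
  2 × C: no H
  2 × O: no H
  1 × I: no H
  1 × N (aromatic): no H
  1 × O (charge -1): no H
  Total hydrogens = 7.
Net charge -1.
Molecular formula: C9H7INO6-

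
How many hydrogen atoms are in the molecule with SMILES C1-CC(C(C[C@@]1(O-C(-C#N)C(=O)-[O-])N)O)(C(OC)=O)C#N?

14

Hydrogens are implicit in SMILES; fill each atom to its normal valence:
  6 × C: no H
  4 × O: no H
  3 × C: 2 H each → 6
  2 × C: 1 H each → 2
  2 × N: no H
  1 × C: 3 H
  1 × N: 2 H
  1 × O: 1 H
  1 × O (charge -1): no H
  Total hydrogens = 14.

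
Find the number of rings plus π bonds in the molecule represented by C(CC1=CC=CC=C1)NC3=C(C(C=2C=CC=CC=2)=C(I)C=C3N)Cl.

12

Molecular formula from the SMILES: C20H18ClIN2.
DoU = (2C + 2 + N − H − X)/2 = (2·20 + 2 + 2 − 18 − 2)/2 = 24/2 = 12.
(Structurally: 3 ring(s) + 9 π bond(s) = 12.)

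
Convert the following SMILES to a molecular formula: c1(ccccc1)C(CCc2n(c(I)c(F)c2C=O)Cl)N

Heavy atoms from the SMILES: 14 C, 1 Cl, 1 F, 1 I, 2 N, 1 O.
Implicit hydrogens by atom environment:
  5 × C (aromatic): 1 H each → 5
  5 × C (aromatic): no H
  2 × C: 2 H each → 4
  2 × C: 1 H each → 2
  1 × Cl: no H
  1 × F: no H
  1 × I: no H
  1 × N: 2 H
  1 × N (aromatic): no H
  1 × O: no H
  Total hydrogens = 13.
Molecular formula: C14H13ClFIN2O

C14H13ClFIN2O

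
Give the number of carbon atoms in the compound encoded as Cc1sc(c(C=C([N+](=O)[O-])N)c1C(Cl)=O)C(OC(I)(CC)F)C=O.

The symbol for carbon appears 13 times in the SMILES. Lowercase c denotes aromatic carbon and counts toward C.

13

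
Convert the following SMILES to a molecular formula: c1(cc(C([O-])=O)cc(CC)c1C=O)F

Heavy atoms from the SMILES: 10 C, 1 F, 3 O.
Implicit hydrogens by atom environment:
  4 × C (aromatic): no H
  2 × C (aromatic): 1 H each → 2
  2 × O: no H
  1 × C: 3 H
  1 × C: 2 H
  1 × C: 1 H
  1 × C: no H
  1 × F: no H
  1 × O (charge -1): no H
  Total hydrogens = 8.
Net charge -1.
Molecular formula: C10H8FO3-

C10H8FO3-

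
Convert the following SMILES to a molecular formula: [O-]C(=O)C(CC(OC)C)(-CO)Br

Heavy atoms from the SMILES: 1 Br, 7 C, 4 O.
Implicit hydrogens by atom environment:
  2 × C: 3 H each → 6
  2 × C: 2 H each → 4
  2 × C: no H
  2 × O: no H
  1 × Br: no H
  1 × C: 1 H
  1 × O: 1 H
  1 × O (charge -1): no H
  Total hydrogens = 12.
Net charge -1.
Molecular formula: C7H12BrO4-

C7H12BrO4-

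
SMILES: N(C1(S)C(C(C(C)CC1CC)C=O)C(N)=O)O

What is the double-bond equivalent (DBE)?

Molecular formula from the SMILES: C11H20N2O3S.
DoU = (2C + 2 + N − H − X)/2 = (2·11 + 2 + 2 − 20 − 0)/2 = 6/2 = 3.
(Structurally: 1 ring(s) + 2 π bond(s) = 3.)

3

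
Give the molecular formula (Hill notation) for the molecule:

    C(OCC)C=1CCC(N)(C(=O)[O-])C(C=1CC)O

C12H20NO4-

Heavy atoms from the SMILES: 12 C, 1 N, 4 O.
Implicit hydrogens by atom environment:
  5 × C: 2 H each → 10
  4 × C: no H
  2 × C: 3 H each → 6
  2 × O: no H
  1 × C: 1 H
  1 × N: 2 H
  1 × O: 1 H
  1 × O (charge -1): no H
  Total hydrogens = 20.
Net charge -1.
Molecular formula: C12H20NO4-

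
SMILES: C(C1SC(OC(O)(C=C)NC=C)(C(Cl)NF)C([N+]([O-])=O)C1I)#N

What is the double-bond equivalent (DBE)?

Molecular formula from the SMILES: C11H13ClFIN4O4S.
DoU = (2C + 2 + N − H − X)/2 = (2·11 + 2 + 4 − 13 − 3)/2 = 12/2 = 6.
(Structurally: 1 ring(s) + 5 π bond(s) = 6.)

6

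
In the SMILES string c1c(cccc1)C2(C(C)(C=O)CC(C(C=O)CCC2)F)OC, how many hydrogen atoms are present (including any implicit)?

23

Hydrogens are implicit in SMILES; fill each atom to its normal valence:
  5 × C (aromatic): 1 H each → 5
  4 × C: 2 H each → 8
  4 × C: 1 H each → 4
  3 × O: no H
  2 × C: 3 H each → 6
  2 × C: no H
  1 × C (aromatic): no H
  1 × F: no H
  Total hydrogens = 23.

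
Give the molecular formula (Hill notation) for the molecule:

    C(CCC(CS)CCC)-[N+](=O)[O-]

C8H17NO2S

Heavy atoms from the SMILES: 8 C, 1 N, 2 O, 1 S.
Implicit hydrogens by atom environment:
  6 × C: 2 H each → 12
  1 × C: 3 H
  1 × C: 1 H
  1 × N (charge +1): no H
  1 × O: no H
  1 × O (charge -1): no H
  1 × S: 1 H
  Total hydrogens = 17.
Molecular formula: C8H17NO2S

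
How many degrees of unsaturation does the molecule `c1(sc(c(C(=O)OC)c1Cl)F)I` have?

4

Molecular formula from the SMILES: C6H3ClFIO2S.
DoU = (2C + 2 + N − H − X)/2 = (2·6 + 2 + 0 − 3 − 3)/2 = 8/2 = 4.
(Structurally: 1 ring(s) + 3 π bond(s) = 4.)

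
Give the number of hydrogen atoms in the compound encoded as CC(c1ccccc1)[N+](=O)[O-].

9

Hydrogens are implicit in SMILES; fill each atom to its normal valence:
  5 × C (aromatic): 1 H each → 5
  1 × C: 3 H
  1 × C: 1 H
  1 × C (aromatic): no H
  1 × N (charge +1): no H
  1 × O: no H
  1 × O (charge -1): no H
  Total hydrogens = 9.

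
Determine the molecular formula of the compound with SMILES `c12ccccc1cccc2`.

Heavy atoms from the SMILES: 10 C.
Implicit hydrogens by atom environment:
  8 × C (aromatic): 1 H each → 8
  2 × C (aromatic): no H
  Total hydrogens = 8.
Molecular formula: C10H8

C10H8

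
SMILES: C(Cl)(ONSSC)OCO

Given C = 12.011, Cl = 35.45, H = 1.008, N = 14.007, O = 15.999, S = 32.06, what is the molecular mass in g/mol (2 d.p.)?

205.67

Molecular formula: C3H8ClNO3S2.
M = 3×12.011 + 1×35.45 + 8×1.008 + 1×14.007 + 3×15.999 + 2×32.06 = 205.67 g/mol.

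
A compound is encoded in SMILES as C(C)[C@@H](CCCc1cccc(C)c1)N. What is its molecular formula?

C13H21N

Heavy atoms from the SMILES: 13 C, 1 N.
Implicit hydrogens by atom environment:
  4 × C: 2 H each → 8
  4 × C (aromatic): 1 H each → 4
  2 × C: 3 H each → 6
  2 × C (aromatic): no H
  1 × C: 1 H
  1 × N: 2 H
  Total hydrogens = 21.
Molecular formula: C13H21N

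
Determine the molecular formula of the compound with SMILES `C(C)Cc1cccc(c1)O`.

Heavy atoms from the SMILES: 9 C, 1 O.
Implicit hydrogens by atom environment:
  4 × C (aromatic): 1 H each → 4
  2 × C: 2 H each → 4
  2 × C (aromatic): no H
  1 × C: 3 H
  1 × O: 1 H
  Total hydrogens = 12.
Molecular formula: C9H12O

C9H12O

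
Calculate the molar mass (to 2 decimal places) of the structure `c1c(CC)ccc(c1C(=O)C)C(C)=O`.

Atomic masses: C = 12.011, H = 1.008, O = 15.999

Molecular formula: C12H14O2.
M = 12×12.011 + 14×1.008 + 2×15.999 = 190.24 g/mol.

190.24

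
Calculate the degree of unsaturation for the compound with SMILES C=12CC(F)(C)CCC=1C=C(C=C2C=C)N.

6

Molecular formula from the SMILES: C13H16FN.
DoU = (2C + 2 + N − H − X)/2 = (2·13 + 2 + 1 − 16 − 1)/2 = 12/2 = 6.
(Structurally: 2 ring(s) + 4 π bond(s) = 6.)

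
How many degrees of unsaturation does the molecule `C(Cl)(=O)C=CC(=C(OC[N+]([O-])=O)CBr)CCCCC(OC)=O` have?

5

Molecular formula from the SMILES: C13H17BrClNO6.
DoU = (2C + 2 + N − H − X)/2 = (2·13 + 2 + 1 − 17 − 2)/2 = 10/2 = 5.
(Structurally: 0 ring(s) + 5 π bond(s) = 5.)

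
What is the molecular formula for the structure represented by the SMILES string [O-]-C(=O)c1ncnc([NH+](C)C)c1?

Heavy atoms from the SMILES: 7 C, 3 N, 2 O.
Implicit hydrogens by atom environment:
  2 × C: 3 H each → 6
  2 × C (aromatic): 1 H each → 2
  2 × C (aromatic): no H
  2 × N (aromatic): no H
  1 × C: no H
  1 × N (charge +1): 1 H
  1 × O: no H
  1 × O (charge -1): no H
  Total hydrogens = 9.
Molecular formula: C7H9N3O2

C7H9N3O2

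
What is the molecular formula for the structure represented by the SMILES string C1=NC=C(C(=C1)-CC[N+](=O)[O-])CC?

C9H12N2O2

Heavy atoms from the SMILES: 9 C, 2 N, 2 O.
Implicit hydrogens by atom environment:
  3 × C: 2 H each → 6
  3 × C (aromatic): 1 H each → 3
  2 × C (aromatic): no H
  1 × C: 3 H
  1 × N (aromatic): no H
  1 × N (charge +1): no H
  1 × O: no H
  1 × O (charge -1): no H
  Total hydrogens = 12.
Molecular formula: C9H12N2O2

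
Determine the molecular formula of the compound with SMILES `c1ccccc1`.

Heavy atoms from the SMILES: 6 C.
Implicit hydrogens by atom environment:
  6 × C (aromatic): 1 H each → 6
  Total hydrogens = 6.
Molecular formula: C6H6

C6H6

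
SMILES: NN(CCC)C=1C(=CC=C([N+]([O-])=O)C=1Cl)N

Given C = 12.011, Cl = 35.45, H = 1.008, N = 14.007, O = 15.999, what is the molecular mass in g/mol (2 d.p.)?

Molecular formula: C9H13ClN4O2.
M = 9×12.011 + 1×35.45 + 13×1.008 + 4×14.007 + 2×15.999 = 244.68 g/mol.

244.68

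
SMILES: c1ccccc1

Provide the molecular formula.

C6H6

Heavy atoms from the SMILES: 6 C.
Implicit hydrogens by atom environment:
  6 × C (aromatic): 1 H each → 6
  Total hydrogens = 6.
Molecular formula: C6H6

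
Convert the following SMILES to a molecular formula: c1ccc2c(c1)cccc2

C10H8

Heavy atoms from the SMILES: 10 C.
Implicit hydrogens by atom environment:
  8 × C (aromatic): 1 H each → 8
  2 × C (aromatic): no H
  Total hydrogens = 8.
Molecular formula: C10H8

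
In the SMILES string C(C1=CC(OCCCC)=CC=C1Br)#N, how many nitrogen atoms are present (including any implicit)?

The symbol for nitrogen appears 1 time in the SMILES.

1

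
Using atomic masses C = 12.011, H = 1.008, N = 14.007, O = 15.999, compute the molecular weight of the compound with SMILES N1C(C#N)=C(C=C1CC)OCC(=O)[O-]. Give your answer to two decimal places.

193.18

Molecular formula: C9H9N2O3-.
M = 9×12.011 + 9×1.008 + 2×14.007 + 3×15.999 = 193.18 g/mol.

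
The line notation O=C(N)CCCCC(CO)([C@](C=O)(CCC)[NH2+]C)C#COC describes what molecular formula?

Heavy atoms from the SMILES: 16 C, 2 N, 4 O.
Implicit hydrogens by atom environment:
  7 × C: 2 H each → 14
  5 × C: no H
  3 × C: 3 H each → 9
  3 × O: no H
  1 × C: 1 H
  1 × N (charge +1): 2 H
  1 × N: 2 H
  1 × O: 1 H
  Total hydrogens = 29.
Net charge +1.
Molecular formula: C16H29N2O4+

C16H29N2O4+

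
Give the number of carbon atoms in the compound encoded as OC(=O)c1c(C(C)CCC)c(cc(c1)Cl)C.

The symbol for carbon appears 13 times in the SMILES. Lowercase c denotes aromatic carbon and counts toward C.

13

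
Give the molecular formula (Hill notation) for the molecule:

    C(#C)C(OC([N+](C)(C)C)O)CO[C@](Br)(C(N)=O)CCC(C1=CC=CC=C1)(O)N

Heavy atoms from the SMILES: 1 Br, 19 C, 3 N, 5 O.
Implicit hydrogens by atom environment:
  5 × C (aromatic): 1 H each → 5
  4 × C: no H
  3 × C: 3 H each → 9
  3 × C: 2 H each → 6
  3 × C: 1 H each → 3
  3 × O: no H
  2 × N: 2 H each → 4
  2 × O: 1 H each → 2
  1 × Br: no H
  1 × C (aromatic): no H
  1 × N (charge +1): no H
  Total hydrogens = 29.
Net charge +1.
Molecular formula: C19H29BrN3O5+

C19H29BrN3O5+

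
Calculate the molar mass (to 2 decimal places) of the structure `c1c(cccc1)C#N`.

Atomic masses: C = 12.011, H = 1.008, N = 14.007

103.12

Molecular formula: C7H5N.
M = 7×12.011 + 5×1.008 + 1×14.007 = 103.12 g/mol.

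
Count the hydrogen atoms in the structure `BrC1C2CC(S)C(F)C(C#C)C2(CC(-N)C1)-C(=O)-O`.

Hydrogens are implicit in SMILES; fill each atom to its normal valence:
  7 × C: 1 H each → 7
  3 × C: 2 H each → 6
  3 × C: no H
  1 × Br: no H
  1 × F: no H
  1 × N: 2 H
  1 × O: 1 H
  1 × O: no H
  1 × S: 1 H
  Total hydrogens = 17.

17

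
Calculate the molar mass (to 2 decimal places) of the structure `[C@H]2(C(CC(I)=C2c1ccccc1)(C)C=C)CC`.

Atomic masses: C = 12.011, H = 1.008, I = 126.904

338.23

Molecular formula: C16H19I.
M = 16×12.011 + 19×1.008 + 1×126.904 = 338.23 g/mol.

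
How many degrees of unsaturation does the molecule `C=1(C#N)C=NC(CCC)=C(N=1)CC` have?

Molecular formula from the SMILES: C10H13N3.
DoU = (2C + 2 + N − H − X)/2 = (2·10 + 2 + 3 − 13 − 0)/2 = 12/2 = 6.
(Structurally: 1 ring(s) + 5 π bond(s) = 6.)

6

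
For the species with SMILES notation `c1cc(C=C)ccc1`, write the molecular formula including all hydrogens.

Heavy atoms from the SMILES: 8 C.
Implicit hydrogens by atom environment:
  5 × C (aromatic): 1 H each → 5
  1 × C: 2 H
  1 × C: 1 H
  1 × C (aromatic): no H
  Total hydrogens = 8.
Molecular formula: C8H8

C8H8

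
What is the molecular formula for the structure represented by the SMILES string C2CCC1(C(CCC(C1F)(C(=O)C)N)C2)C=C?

Heavy atoms from the SMILES: 14 C, 1 F, 1 N, 1 O.
Implicit hydrogens by atom environment:
  7 × C: 2 H each → 14
  3 × C: 1 H each → 3
  3 × C: no H
  1 × C: 3 H
  1 × F: no H
  1 × N: 2 H
  1 × O: no H
  Total hydrogens = 22.
Molecular formula: C14H22FNO

C14H22FNO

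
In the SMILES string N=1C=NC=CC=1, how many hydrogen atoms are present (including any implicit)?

Hydrogens are implicit in SMILES; fill each atom to its normal valence:
  4 × C (aromatic): 1 H each → 4
  2 × N (aromatic): no H
  Total hydrogens = 4.

4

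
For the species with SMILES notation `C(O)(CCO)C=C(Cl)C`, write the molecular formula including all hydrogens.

Heavy atoms from the SMILES: 6 C, 1 Cl, 2 O.
Implicit hydrogens by atom environment:
  2 × C: 2 H each → 4
  2 × C: 1 H each → 2
  2 × O: 1 H each → 2
  1 × C: 3 H
  1 × C: no H
  1 × Cl: no H
  Total hydrogens = 11.
Molecular formula: C6H11ClO2

C6H11ClO2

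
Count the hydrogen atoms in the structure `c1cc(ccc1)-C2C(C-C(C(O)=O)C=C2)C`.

Hydrogens are implicit in SMILES; fill each atom to its normal valence:
  5 × C: 1 H each → 5
  5 × C (aromatic): 1 H each → 5
  1 × C: 3 H
  1 × C: 2 H
  1 × C (aromatic): no H
  1 × C: no H
  1 × O: 1 H
  1 × O: no H
  Total hydrogens = 16.

16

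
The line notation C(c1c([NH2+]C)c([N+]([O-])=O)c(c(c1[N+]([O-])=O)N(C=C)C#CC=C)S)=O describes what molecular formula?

C14H13N4O5S+

Heavy atoms from the SMILES: 14 C, 4 N, 5 O, 1 S.
Implicit hydrogens by atom environment:
  6 × C (aromatic): no H
  3 × C: 1 H each → 3
  3 × O: no H
  2 × C: 2 H each → 4
  2 × C: no H
  2 × N (charge +1): no H
  2 × O (charge -1): no H
  1 × C: 3 H
  1 × N (charge +1): 2 H
  1 × N: no H
  1 × S: 1 H
  Total hydrogens = 13.
Net charge +1.
Molecular formula: C14H13N4O5S+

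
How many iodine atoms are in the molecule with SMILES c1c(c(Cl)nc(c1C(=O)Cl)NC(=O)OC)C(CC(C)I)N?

The symbol for iodine appears 1 time in the SMILES.

1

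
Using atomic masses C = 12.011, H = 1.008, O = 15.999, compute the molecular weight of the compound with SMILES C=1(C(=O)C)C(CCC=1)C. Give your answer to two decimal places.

124.18

Molecular formula: C8H12O.
M = 8×12.011 + 12×1.008 + 1×15.999 = 124.18 g/mol.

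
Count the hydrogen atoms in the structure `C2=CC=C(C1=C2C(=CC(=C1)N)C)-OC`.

13

Hydrogens are implicit in SMILES; fill each atom to its normal valence:
  5 × C (aromatic): 1 H each → 5
  5 × C (aromatic): no H
  2 × C: 3 H each → 6
  1 × N: 2 H
  1 × O: no H
  Total hydrogens = 13.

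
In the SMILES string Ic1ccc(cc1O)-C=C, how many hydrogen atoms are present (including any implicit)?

7

Hydrogens are implicit in SMILES; fill each atom to its normal valence:
  3 × C (aromatic): 1 H each → 3
  3 × C (aromatic): no H
  1 × C: 2 H
  1 × C: 1 H
  1 × I: no H
  1 × O: 1 H
  Total hydrogens = 7.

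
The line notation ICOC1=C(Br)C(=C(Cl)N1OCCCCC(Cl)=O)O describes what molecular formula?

C10H11BrCl2INO4

Heavy atoms from the SMILES: 1 Br, 10 C, 2 Cl, 1 I, 1 N, 4 O.
Implicit hydrogens by atom environment:
  5 × C: 2 H each → 10
  4 × C (aromatic): no H
  3 × O: no H
  2 × Cl: no H
  1 × Br: no H
  1 × C: no H
  1 × I: no H
  1 × N (aromatic): no H
  1 × O: 1 H
  Total hydrogens = 11.
Molecular formula: C10H11BrCl2INO4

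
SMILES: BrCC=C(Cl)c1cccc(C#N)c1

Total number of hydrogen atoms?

Hydrogens are implicit in SMILES; fill each atom to its normal valence:
  4 × C (aromatic): 1 H each → 4
  2 × C: no H
  2 × C (aromatic): no H
  1 × Br: no H
  1 × C: 2 H
  1 × C: 1 H
  1 × Cl: no H
  1 × N: no H
  Total hydrogens = 7.

7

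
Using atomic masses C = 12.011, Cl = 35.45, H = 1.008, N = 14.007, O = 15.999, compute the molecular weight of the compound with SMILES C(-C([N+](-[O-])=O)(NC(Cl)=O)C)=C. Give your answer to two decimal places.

Molecular formula: C5H7ClN2O3.
M = 5×12.011 + 1×35.45 + 7×1.008 + 2×14.007 + 3×15.999 = 178.57 g/mol.

178.57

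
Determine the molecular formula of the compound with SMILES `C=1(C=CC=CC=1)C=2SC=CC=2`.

Heavy atoms from the SMILES: 10 C, 1 S.
Implicit hydrogens by atom environment:
  8 × C (aromatic): 1 H each → 8
  2 × C (aromatic): no H
  1 × S (aromatic): no H
  Total hydrogens = 8.
Molecular formula: C10H8S

C10H8S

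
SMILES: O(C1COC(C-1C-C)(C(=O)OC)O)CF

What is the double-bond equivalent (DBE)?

Molecular formula from the SMILES: C9H15FO5.
DoU = (2C + 2 + N − H − X)/2 = (2·9 + 2 + 0 − 15 − 1)/2 = 4/2 = 2.
(Structurally: 1 ring(s) + 1 π bond(s) = 2.)

2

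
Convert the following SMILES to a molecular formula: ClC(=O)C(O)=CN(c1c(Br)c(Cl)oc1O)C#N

C8H3BrCl2N2O4

Heavy atoms from the SMILES: 1 Br, 8 C, 2 Cl, 2 N, 4 O.
Implicit hydrogens by atom environment:
  4 × C (aromatic): no H
  3 × C: no H
  2 × Cl: no H
  2 × N: no H
  2 × O: 1 H each → 2
  1 × Br: no H
  1 × C: 1 H
  1 × O (aromatic): no H
  1 × O: no H
  Total hydrogens = 3.
Molecular formula: C8H3BrCl2N2O4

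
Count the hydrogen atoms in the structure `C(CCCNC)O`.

Hydrogens are implicit in SMILES; fill each atom to its normal valence:
  4 × C: 2 H each → 8
  1 × C: 3 H
  1 × N: 1 H
  1 × O: 1 H
  Total hydrogens = 13.

13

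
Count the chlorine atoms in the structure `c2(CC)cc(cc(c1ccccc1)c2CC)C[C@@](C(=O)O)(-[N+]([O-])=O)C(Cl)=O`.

1

The symbol for chlorine appears 1 time in the SMILES.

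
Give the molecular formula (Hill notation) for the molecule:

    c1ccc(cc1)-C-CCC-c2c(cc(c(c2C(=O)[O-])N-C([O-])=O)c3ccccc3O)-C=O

[C25H21NO6]2-

Heavy atoms from the SMILES: 25 C, 1 N, 6 O.
Implicit hydrogens by atom environment:
  10 × C (aromatic): 1 H each → 10
  8 × C (aromatic): no H
  4 × C: 2 H each → 8
  3 × O: no H
  2 × C: no H
  2 × O (charge -1): no H
  1 × C: 1 H
  1 × N: 1 H
  1 × O: 1 H
  Total hydrogens = 21.
Net charge -2.
Molecular formula: [C25H21NO6]2-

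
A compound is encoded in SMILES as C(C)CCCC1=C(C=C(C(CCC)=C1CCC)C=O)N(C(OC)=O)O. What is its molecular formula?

C20H31NO4

Heavy atoms from the SMILES: 20 C, 1 N, 4 O.
Implicit hydrogens by atom environment:
  8 × C: 2 H each → 16
  5 × C (aromatic): no H
  4 × C: 3 H each → 12
  3 × O: no H
  1 × C (aromatic): 1 H
  1 × C: 1 H
  1 × C: no H
  1 × N: no H
  1 × O: 1 H
  Total hydrogens = 31.
Molecular formula: C20H31NO4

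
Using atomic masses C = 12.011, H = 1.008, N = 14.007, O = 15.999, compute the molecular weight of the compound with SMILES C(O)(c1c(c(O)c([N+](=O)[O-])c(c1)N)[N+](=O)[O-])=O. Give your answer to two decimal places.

Molecular formula: C7H5N3O7.
M = 7×12.011 + 5×1.008 + 3×14.007 + 7×15.999 = 243.13 g/mol.

243.13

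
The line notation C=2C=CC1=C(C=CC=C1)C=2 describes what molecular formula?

Heavy atoms from the SMILES: 10 C.
Implicit hydrogens by atom environment:
  8 × C (aromatic): 1 H each → 8
  2 × C (aromatic): no H
  Total hydrogens = 8.
Molecular formula: C10H8

C10H8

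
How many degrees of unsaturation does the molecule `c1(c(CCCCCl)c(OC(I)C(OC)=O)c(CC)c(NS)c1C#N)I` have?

Molecular formula from the SMILES: C16H19ClI2N2O3S.
DoU = (2C + 2 + N − H − X)/2 = (2·16 + 2 + 2 − 19 − 3)/2 = 14/2 = 7.
(Structurally: 1 ring(s) + 6 π bond(s) = 7.)

7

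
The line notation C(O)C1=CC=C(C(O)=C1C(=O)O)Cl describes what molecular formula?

Heavy atoms from the SMILES: 8 C, 1 Cl, 4 O.
Implicit hydrogens by atom environment:
  4 × C (aromatic): no H
  3 × O: 1 H each → 3
  2 × C (aromatic): 1 H each → 2
  1 × C: 2 H
  1 × C: no H
  1 × Cl: no H
  1 × O: no H
  Total hydrogens = 7.
Molecular formula: C8H7ClO4

C8H7ClO4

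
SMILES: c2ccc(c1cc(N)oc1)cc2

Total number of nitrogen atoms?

1

The symbol for nitrogen appears 1 time in the SMILES.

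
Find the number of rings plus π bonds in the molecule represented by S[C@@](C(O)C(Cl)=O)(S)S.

Molecular formula from the SMILES: C3H5ClO2S3.
DoU = (2C + 2 + N − H − X)/2 = (2·3 + 2 + 0 − 5 − 1)/2 = 2/2 = 1.
(Structurally: 0 ring(s) + 1 π bond(s) = 1.)

1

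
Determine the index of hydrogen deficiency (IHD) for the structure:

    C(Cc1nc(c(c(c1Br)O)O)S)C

4

Molecular formula from the SMILES: C8H10BrNO2S.
DoU = (2C + 2 + N − H − X)/2 = (2·8 + 2 + 1 − 10 − 1)/2 = 8/2 = 4.
(Structurally: 1 ring(s) + 3 π bond(s) = 4.)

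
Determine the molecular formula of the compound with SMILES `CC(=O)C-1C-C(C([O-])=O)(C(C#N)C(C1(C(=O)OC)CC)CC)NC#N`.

C17H22N3O5-

Heavy atoms from the SMILES: 17 C, 3 N, 5 O.
Implicit hydrogens by atom environment:
  7 × C: no H
  4 × C: 3 H each → 12
  4 × O: no H
  3 × C: 2 H each → 6
  3 × C: 1 H each → 3
  2 × N: no H
  1 × N: 1 H
  1 × O (charge -1): no H
  Total hydrogens = 22.
Net charge -1.
Molecular formula: C17H22N3O5-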